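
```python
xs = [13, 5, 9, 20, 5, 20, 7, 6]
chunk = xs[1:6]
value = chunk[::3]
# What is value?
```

xs has length 8. The slice xs[1:6] selects indices [1, 2, 3, 4, 5] (1->5, 2->9, 3->20, 4->5, 5->20), giving [5, 9, 20, 5, 20]. So chunk = [5, 9, 20, 5, 20]. chunk has length 5. The slice chunk[::3] selects indices [0, 3] (0->5, 3->5), giving [5, 5].

[5, 5]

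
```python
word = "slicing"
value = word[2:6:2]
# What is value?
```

word has length 7. The slice word[2:6:2] selects indices [2, 4] (2->'i', 4->'i'), giving 'ii'.

'ii'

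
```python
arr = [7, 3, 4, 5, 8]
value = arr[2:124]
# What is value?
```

arr has length 5. The slice arr[2:124] selects indices [2, 3, 4] (2->4, 3->5, 4->8), giving [4, 5, 8].

[4, 5, 8]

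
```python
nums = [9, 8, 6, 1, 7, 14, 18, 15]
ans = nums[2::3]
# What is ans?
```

nums has length 8. The slice nums[2::3] selects indices [2, 5] (2->6, 5->14), giving [6, 14].

[6, 14]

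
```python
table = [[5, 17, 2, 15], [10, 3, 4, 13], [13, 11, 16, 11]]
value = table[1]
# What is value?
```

table has 3 rows. Row 1 is [10, 3, 4, 13].

[10, 3, 4, 13]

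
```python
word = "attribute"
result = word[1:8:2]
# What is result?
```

word has length 9. The slice word[1:8:2] selects indices [1, 3, 5, 7] (1->'t', 3->'r', 5->'b', 7->'t'), giving 'trbt'.

'trbt'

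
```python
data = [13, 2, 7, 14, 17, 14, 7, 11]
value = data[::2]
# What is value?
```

data has length 8. The slice data[::2] selects indices [0, 2, 4, 6] (0->13, 2->7, 4->17, 6->7), giving [13, 7, 17, 7].

[13, 7, 17, 7]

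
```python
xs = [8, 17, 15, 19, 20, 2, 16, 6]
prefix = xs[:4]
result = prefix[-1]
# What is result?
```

xs has length 8. The slice xs[:4] selects indices [0, 1, 2, 3] (0->8, 1->17, 2->15, 3->19), giving [8, 17, 15, 19]. So prefix = [8, 17, 15, 19]. Then prefix[-1] = 19.

19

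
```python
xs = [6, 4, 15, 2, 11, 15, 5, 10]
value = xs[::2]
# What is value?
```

xs has length 8. The slice xs[::2] selects indices [0, 2, 4, 6] (0->6, 2->15, 4->11, 6->5), giving [6, 15, 11, 5].

[6, 15, 11, 5]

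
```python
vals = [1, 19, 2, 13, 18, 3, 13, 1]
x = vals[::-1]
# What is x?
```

vals has length 8. The slice vals[::-1] selects indices [7, 6, 5, 4, 3, 2, 1, 0] (7->1, 6->13, 5->3, 4->18, 3->13, 2->2, 1->19, 0->1), giving [1, 13, 3, 18, 13, 2, 19, 1].

[1, 13, 3, 18, 13, 2, 19, 1]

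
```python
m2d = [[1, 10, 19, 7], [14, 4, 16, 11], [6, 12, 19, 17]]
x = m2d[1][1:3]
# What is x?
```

m2d[1] = [14, 4, 16, 11]. m2d[1] has length 4. The slice m2d[1][1:3] selects indices [1, 2] (1->4, 2->16), giving [4, 16].

[4, 16]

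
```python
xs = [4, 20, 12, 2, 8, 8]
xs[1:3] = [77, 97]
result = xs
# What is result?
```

xs starts as [4, 20, 12, 2, 8, 8] (length 6). The slice xs[1:3] covers indices [1, 2] with values [20, 12]. Replacing that slice with [77, 97] (same length) produces [4, 77, 97, 2, 8, 8].

[4, 77, 97, 2, 8, 8]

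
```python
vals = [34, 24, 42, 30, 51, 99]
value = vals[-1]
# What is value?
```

vals has length 6. Negative index -1 maps to positive index 6 + (-1) = 5. vals[5] = 99.

99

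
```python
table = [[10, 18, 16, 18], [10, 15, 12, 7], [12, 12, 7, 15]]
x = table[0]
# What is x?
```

table has 3 rows. Row 0 is [10, 18, 16, 18].

[10, 18, 16, 18]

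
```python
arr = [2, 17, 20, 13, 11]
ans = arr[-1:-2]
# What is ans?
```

arr has length 5. The slice arr[-1:-2] resolves to an empty index range, so the result is [].

[]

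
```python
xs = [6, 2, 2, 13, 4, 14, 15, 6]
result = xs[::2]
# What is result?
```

xs has length 8. The slice xs[::2] selects indices [0, 2, 4, 6] (0->6, 2->2, 4->4, 6->15), giving [6, 2, 4, 15].

[6, 2, 4, 15]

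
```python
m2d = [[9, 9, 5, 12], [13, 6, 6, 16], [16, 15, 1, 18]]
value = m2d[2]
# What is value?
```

m2d has 3 rows. Row 2 is [16, 15, 1, 18].

[16, 15, 1, 18]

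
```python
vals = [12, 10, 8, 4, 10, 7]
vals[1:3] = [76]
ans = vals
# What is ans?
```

vals starts as [12, 10, 8, 4, 10, 7] (length 6). The slice vals[1:3] covers indices [1, 2] with values [10, 8]. Replacing that slice with [76] (different length) produces [12, 76, 4, 10, 7].

[12, 76, 4, 10, 7]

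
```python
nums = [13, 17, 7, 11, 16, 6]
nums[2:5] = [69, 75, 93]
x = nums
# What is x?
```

nums starts as [13, 17, 7, 11, 16, 6] (length 6). The slice nums[2:5] covers indices [2, 3, 4] with values [7, 11, 16]. Replacing that slice with [69, 75, 93] (same length) produces [13, 17, 69, 75, 93, 6].

[13, 17, 69, 75, 93, 6]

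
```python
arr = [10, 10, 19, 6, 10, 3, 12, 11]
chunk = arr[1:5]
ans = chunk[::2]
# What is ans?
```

arr has length 8. The slice arr[1:5] selects indices [1, 2, 3, 4] (1->10, 2->19, 3->6, 4->10), giving [10, 19, 6, 10]. So chunk = [10, 19, 6, 10]. chunk has length 4. The slice chunk[::2] selects indices [0, 2] (0->10, 2->6), giving [10, 6].

[10, 6]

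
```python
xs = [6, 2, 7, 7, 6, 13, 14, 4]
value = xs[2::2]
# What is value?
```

xs has length 8. The slice xs[2::2] selects indices [2, 4, 6] (2->7, 4->6, 6->14), giving [7, 6, 14].

[7, 6, 14]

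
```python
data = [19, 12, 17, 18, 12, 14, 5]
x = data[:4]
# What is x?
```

data has length 7. The slice data[:4] selects indices [0, 1, 2, 3] (0->19, 1->12, 2->17, 3->18), giving [19, 12, 17, 18].

[19, 12, 17, 18]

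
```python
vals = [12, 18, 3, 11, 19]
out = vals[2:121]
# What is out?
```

vals has length 5. The slice vals[2:121] selects indices [2, 3, 4] (2->3, 3->11, 4->19), giving [3, 11, 19].

[3, 11, 19]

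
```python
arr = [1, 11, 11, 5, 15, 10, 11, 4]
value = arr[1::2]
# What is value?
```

arr has length 8. The slice arr[1::2] selects indices [1, 3, 5, 7] (1->11, 3->5, 5->10, 7->4), giving [11, 5, 10, 4].

[11, 5, 10, 4]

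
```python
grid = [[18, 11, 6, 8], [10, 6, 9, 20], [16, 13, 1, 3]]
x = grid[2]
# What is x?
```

grid has 3 rows. Row 2 is [16, 13, 1, 3].

[16, 13, 1, 3]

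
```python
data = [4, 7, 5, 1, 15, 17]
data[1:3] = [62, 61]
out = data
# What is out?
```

data starts as [4, 7, 5, 1, 15, 17] (length 6). The slice data[1:3] covers indices [1, 2] with values [7, 5]. Replacing that slice with [62, 61] (same length) produces [4, 62, 61, 1, 15, 17].

[4, 62, 61, 1, 15, 17]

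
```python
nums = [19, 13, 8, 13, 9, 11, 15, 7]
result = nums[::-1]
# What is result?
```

nums has length 8. The slice nums[::-1] selects indices [7, 6, 5, 4, 3, 2, 1, 0] (7->7, 6->15, 5->11, 4->9, 3->13, 2->8, 1->13, 0->19), giving [7, 15, 11, 9, 13, 8, 13, 19].

[7, 15, 11, 9, 13, 8, 13, 19]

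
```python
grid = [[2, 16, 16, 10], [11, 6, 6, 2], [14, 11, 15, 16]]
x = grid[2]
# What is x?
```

grid has 3 rows. Row 2 is [14, 11, 15, 16].

[14, 11, 15, 16]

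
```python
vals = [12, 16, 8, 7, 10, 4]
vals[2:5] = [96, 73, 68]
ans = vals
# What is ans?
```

vals starts as [12, 16, 8, 7, 10, 4] (length 6). The slice vals[2:5] covers indices [2, 3, 4] with values [8, 7, 10]. Replacing that slice with [96, 73, 68] (same length) produces [12, 16, 96, 73, 68, 4].

[12, 16, 96, 73, 68, 4]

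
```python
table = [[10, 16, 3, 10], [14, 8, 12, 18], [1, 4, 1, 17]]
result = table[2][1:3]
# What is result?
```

table[2] = [1, 4, 1, 17]. table[2] has length 4. The slice table[2][1:3] selects indices [1, 2] (1->4, 2->1), giving [4, 1].

[4, 1]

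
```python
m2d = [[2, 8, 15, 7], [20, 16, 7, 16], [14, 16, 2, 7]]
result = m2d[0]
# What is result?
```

m2d has 3 rows. Row 0 is [2, 8, 15, 7].

[2, 8, 15, 7]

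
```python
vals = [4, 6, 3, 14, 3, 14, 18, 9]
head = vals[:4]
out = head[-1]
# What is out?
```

vals has length 8. The slice vals[:4] selects indices [0, 1, 2, 3] (0->4, 1->6, 2->3, 3->14), giving [4, 6, 3, 14]. So head = [4, 6, 3, 14]. Then head[-1] = 14.

14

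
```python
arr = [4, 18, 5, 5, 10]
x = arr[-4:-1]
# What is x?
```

arr has length 5. The slice arr[-4:-1] selects indices [1, 2, 3] (1->18, 2->5, 3->5), giving [18, 5, 5].

[18, 5, 5]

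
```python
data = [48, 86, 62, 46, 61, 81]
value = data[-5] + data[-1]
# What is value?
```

data has length 6. Negative index -5 maps to positive index 6 + (-5) = 1. data[1] = 86.
data has length 6. Negative index -1 maps to positive index 6 + (-1) = 5. data[5] = 81.
Sum: 86 + 81 = 167.

167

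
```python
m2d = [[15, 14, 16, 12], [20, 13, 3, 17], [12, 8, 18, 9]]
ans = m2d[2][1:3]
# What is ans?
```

m2d[2] = [12, 8, 18, 9]. m2d[2] has length 4. The slice m2d[2][1:3] selects indices [1, 2] (1->8, 2->18), giving [8, 18].

[8, 18]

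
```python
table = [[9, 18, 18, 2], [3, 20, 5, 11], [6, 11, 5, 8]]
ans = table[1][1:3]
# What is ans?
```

table[1] = [3, 20, 5, 11]. table[1] has length 4. The slice table[1][1:3] selects indices [1, 2] (1->20, 2->5), giving [20, 5].

[20, 5]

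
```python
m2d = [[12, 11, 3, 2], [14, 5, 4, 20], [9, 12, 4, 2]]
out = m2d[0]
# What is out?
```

m2d has 3 rows. Row 0 is [12, 11, 3, 2].

[12, 11, 3, 2]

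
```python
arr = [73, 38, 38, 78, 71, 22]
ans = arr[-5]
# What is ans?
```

arr has length 6. Negative index -5 maps to positive index 6 + (-5) = 1. arr[1] = 38.

38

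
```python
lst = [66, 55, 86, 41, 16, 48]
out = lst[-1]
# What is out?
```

lst has length 6. Negative index -1 maps to positive index 6 + (-1) = 5. lst[5] = 48.

48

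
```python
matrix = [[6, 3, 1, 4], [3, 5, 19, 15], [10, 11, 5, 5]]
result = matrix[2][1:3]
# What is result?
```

matrix[2] = [10, 11, 5, 5]. matrix[2] has length 4. The slice matrix[2][1:3] selects indices [1, 2] (1->11, 2->5), giving [11, 5].

[11, 5]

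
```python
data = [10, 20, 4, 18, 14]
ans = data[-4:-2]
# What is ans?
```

data has length 5. The slice data[-4:-2] selects indices [1, 2] (1->20, 2->4), giving [20, 4].

[20, 4]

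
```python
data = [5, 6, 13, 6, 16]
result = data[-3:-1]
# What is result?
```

data has length 5. The slice data[-3:-1] selects indices [2, 3] (2->13, 3->6), giving [13, 6].

[13, 6]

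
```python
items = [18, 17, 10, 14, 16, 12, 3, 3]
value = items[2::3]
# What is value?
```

items has length 8. The slice items[2::3] selects indices [2, 5] (2->10, 5->12), giving [10, 12].

[10, 12]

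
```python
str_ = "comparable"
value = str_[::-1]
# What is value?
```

str_ has length 10. The slice str_[::-1] selects indices [9, 8, 7, 6, 5, 4, 3, 2, 1, 0] (9->'e', 8->'l', 7->'b', 6->'a', 5->'r', 4->'a', 3->'p', 2->'m', 1->'o', 0->'c'), giving 'elbarapmoc'.

'elbarapmoc'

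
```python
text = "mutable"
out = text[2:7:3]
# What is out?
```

text has length 7. The slice text[2:7:3] selects indices [2, 5] (2->'t', 5->'l'), giving 'tl'.

'tl'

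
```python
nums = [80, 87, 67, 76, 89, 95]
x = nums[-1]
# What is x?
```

nums has length 6. Negative index -1 maps to positive index 6 + (-1) = 5. nums[5] = 95.

95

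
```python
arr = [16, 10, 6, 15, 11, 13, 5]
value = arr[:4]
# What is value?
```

arr has length 7. The slice arr[:4] selects indices [0, 1, 2, 3] (0->16, 1->10, 2->6, 3->15), giving [16, 10, 6, 15].

[16, 10, 6, 15]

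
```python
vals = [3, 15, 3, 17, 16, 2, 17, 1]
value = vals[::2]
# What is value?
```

vals has length 8. The slice vals[::2] selects indices [0, 2, 4, 6] (0->3, 2->3, 4->16, 6->17), giving [3, 3, 16, 17].

[3, 3, 16, 17]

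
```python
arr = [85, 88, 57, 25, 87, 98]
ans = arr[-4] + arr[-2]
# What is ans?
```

arr has length 6. Negative index -4 maps to positive index 6 + (-4) = 2. arr[2] = 57.
arr has length 6. Negative index -2 maps to positive index 6 + (-2) = 4. arr[4] = 87.
Sum: 57 + 87 = 144.

144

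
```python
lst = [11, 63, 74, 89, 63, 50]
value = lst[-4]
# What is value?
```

lst has length 6. Negative index -4 maps to positive index 6 + (-4) = 2. lst[2] = 74.

74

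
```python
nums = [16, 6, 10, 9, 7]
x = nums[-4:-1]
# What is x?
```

nums has length 5. The slice nums[-4:-1] selects indices [1, 2, 3] (1->6, 2->10, 3->9), giving [6, 10, 9].

[6, 10, 9]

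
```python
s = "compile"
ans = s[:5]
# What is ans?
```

s has length 7. The slice s[:5] selects indices [0, 1, 2, 3, 4] (0->'c', 1->'o', 2->'m', 3->'p', 4->'i'), giving 'compi'.

'compi'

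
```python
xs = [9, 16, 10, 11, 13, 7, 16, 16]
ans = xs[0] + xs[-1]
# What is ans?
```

xs has length 8. xs[0] = 9.
xs has length 8. Negative index -1 maps to positive index 8 + (-1) = 7. xs[7] = 16.
Sum: 9 + 16 = 25.

25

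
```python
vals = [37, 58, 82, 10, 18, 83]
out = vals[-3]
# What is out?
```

vals has length 6. Negative index -3 maps to positive index 6 + (-3) = 3. vals[3] = 10.

10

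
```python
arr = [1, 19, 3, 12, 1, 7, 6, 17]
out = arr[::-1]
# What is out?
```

arr has length 8. The slice arr[::-1] selects indices [7, 6, 5, 4, 3, 2, 1, 0] (7->17, 6->6, 5->7, 4->1, 3->12, 2->3, 1->19, 0->1), giving [17, 6, 7, 1, 12, 3, 19, 1].

[17, 6, 7, 1, 12, 3, 19, 1]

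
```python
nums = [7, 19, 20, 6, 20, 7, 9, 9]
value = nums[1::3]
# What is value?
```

nums has length 8. The slice nums[1::3] selects indices [1, 4, 7] (1->19, 4->20, 7->9), giving [19, 20, 9].

[19, 20, 9]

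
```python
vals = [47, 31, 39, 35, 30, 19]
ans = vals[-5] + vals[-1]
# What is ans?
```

vals has length 6. Negative index -5 maps to positive index 6 + (-5) = 1. vals[1] = 31.
vals has length 6. Negative index -1 maps to positive index 6 + (-1) = 5. vals[5] = 19.
Sum: 31 + 19 = 50.

50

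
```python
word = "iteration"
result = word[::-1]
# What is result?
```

word has length 9. The slice word[::-1] selects indices [8, 7, 6, 5, 4, 3, 2, 1, 0] (8->'n', 7->'o', 6->'i', 5->'t', 4->'a', 3->'r', 2->'e', 1->'t', 0->'i'), giving 'noitareti'.

'noitareti'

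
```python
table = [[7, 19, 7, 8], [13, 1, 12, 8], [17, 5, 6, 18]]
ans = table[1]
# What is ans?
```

table has 3 rows. Row 1 is [13, 1, 12, 8].

[13, 1, 12, 8]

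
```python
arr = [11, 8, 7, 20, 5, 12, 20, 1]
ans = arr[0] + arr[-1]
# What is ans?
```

arr has length 8. arr[0] = 11.
arr has length 8. Negative index -1 maps to positive index 8 + (-1) = 7. arr[7] = 1.
Sum: 11 + 1 = 12.

12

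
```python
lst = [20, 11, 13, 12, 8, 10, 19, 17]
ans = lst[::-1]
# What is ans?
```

lst has length 8. The slice lst[::-1] selects indices [7, 6, 5, 4, 3, 2, 1, 0] (7->17, 6->19, 5->10, 4->8, 3->12, 2->13, 1->11, 0->20), giving [17, 19, 10, 8, 12, 13, 11, 20].

[17, 19, 10, 8, 12, 13, 11, 20]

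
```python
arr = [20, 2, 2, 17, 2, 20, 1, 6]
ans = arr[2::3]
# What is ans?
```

arr has length 8. The slice arr[2::3] selects indices [2, 5] (2->2, 5->20), giving [2, 20].

[2, 20]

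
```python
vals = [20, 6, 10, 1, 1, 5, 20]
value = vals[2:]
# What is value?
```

vals has length 7. The slice vals[2:] selects indices [2, 3, 4, 5, 6] (2->10, 3->1, 4->1, 5->5, 6->20), giving [10, 1, 1, 5, 20].

[10, 1, 1, 5, 20]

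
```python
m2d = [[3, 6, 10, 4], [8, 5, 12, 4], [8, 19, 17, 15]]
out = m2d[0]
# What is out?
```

m2d has 3 rows. Row 0 is [3, 6, 10, 4].

[3, 6, 10, 4]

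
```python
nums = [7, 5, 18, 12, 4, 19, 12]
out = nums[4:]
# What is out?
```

nums has length 7. The slice nums[4:] selects indices [4, 5, 6] (4->4, 5->19, 6->12), giving [4, 19, 12].

[4, 19, 12]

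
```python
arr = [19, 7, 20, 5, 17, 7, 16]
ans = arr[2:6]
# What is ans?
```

arr has length 7. The slice arr[2:6] selects indices [2, 3, 4, 5] (2->20, 3->5, 4->17, 5->7), giving [20, 5, 17, 7].

[20, 5, 17, 7]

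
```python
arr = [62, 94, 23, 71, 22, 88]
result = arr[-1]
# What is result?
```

arr has length 6. Negative index -1 maps to positive index 6 + (-1) = 5. arr[5] = 88.

88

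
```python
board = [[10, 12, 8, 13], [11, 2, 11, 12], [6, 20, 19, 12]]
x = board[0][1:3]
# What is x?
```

board[0] = [10, 12, 8, 13]. board[0] has length 4. The slice board[0][1:3] selects indices [1, 2] (1->12, 2->8), giving [12, 8].

[12, 8]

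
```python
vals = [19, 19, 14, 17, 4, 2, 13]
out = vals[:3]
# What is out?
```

vals has length 7. The slice vals[:3] selects indices [0, 1, 2] (0->19, 1->19, 2->14), giving [19, 19, 14].

[19, 19, 14]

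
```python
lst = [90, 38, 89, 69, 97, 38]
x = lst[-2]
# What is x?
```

lst has length 6. Negative index -2 maps to positive index 6 + (-2) = 4. lst[4] = 97.

97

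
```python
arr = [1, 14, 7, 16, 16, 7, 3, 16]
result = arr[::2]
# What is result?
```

arr has length 8. The slice arr[::2] selects indices [0, 2, 4, 6] (0->1, 2->7, 4->16, 6->3), giving [1, 7, 16, 3].

[1, 7, 16, 3]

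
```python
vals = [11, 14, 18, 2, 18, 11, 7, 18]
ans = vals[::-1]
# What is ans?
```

vals has length 8. The slice vals[::-1] selects indices [7, 6, 5, 4, 3, 2, 1, 0] (7->18, 6->7, 5->11, 4->18, 3->2, 2->18, 1->14, 0->11), giving [18, 7, 11, 18, 2, 18, 14, 11].

[18, 7, 11, 18, 2, 18, 14, 11]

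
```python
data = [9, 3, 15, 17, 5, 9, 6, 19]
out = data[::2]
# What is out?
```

data has length 8. The slice data[::2] selects indices [0, 2, 4, 6] (0->9, 2->15, 4->5, 6->6), giving [9, 15, 5, 6].

[9, 15, 5, 6]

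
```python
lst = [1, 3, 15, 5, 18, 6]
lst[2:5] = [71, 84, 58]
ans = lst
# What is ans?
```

lst starts as [1, 3, 15, 5, 18, 6] (length 6). The slice lst[2:5] covers indices [2, 3, 4] with values [15, 5, 18]. Replacing that slice with [71, 84, 58] (same length) produces [1, 3, 71, 84, 58, 6].

[1, 3, 71, 84, 58, 6]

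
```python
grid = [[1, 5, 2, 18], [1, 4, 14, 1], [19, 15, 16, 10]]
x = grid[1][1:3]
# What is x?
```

grid[1] = [1, 4, 14, 1]. grid[1] has length 4. The slice grid[1][1:3] selects indices [1, 2] (1->4, 2->14), giving [4, 14].

[4, 14]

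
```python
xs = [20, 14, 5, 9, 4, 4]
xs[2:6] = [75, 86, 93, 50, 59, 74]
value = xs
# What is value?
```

xs starts as [20, 14, 5, 9, 4, 4] (length 6). The slice xs[2:6] covers indices [2, 3, 4, 5] with values [5, 9, 4, 4]. Replacing that slice with [75, 86, 93, 50, 59, 74] (different length) produces [20, 14, 75, 86, 93, 50, 59, 74].

[20, 14, 75, 86, 93, 50, 59, 74]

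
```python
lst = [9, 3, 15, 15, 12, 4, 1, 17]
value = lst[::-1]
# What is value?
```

lst has length 8. The slice lst[::-1] selects indices [7, 6, 5, 4, 3, 2, 1, 0] (7->17, 6->1, 5->4, 4->12, 3->15, 2->15, 1->3, 0->9), giving [17, 1, 4, 12, 15, 15, 3, 9].

[17, 1, 4, 12, 15, 15, 3, 9]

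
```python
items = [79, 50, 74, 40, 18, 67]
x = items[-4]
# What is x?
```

items has length 6. Negative index -4 maps to positive index 6 + (-4) = 2. items[2] = 74.

74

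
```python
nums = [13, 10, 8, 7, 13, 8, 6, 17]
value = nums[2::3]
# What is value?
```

nums has length 8. The slice nums[2::3] selects indices [2, 5] (2->8, 5->8), giving [8, 8].

[8, 8]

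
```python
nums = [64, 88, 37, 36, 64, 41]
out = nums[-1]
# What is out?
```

nums has length 6. Negative index -1 maps to positive index 6 + (-1) = 5. nums[5] = 41.

41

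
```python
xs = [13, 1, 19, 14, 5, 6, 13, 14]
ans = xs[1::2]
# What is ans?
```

xs has length 8. The slice xs[1::2] selects indices [1, 3, 5, 7] (1->1, 3->14, 5->6, 7->14), giving [1, 14, 6, 14].

[1, 14, 6, 14]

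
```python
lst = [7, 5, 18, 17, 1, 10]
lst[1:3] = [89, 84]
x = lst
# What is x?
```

lst starts as [7, 5, 18, 17, 1, 10] (length 6). The slice lst[1:3] covers indices [1, 2] with values [5, 18]. Replacing that slice with [89, 84] (same length) produces [7, 89, 84, 17, 1, 10].

[7, 89, 84, 17, 1, 10]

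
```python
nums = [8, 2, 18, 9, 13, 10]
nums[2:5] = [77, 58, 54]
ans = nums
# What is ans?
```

nums starts as [8, 2, 18, 9, 13, 10] (length 6). The slice nums[2:5] covers indices [2, 3, 4] with values [18, 9, 13]. Replacing that slice with [77, 58, 54] (same length) produces [8, 2, 77, 58, 54, 10].

[8, 2, 77, 58, 54, 10]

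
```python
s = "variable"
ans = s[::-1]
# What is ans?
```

s has length 8. The slice s[::-1] selects indices [7, 6, 5, 4, 3, 2, 1, 0] (7->'e', 6->'l', 5->'b', 4->'a', 3->'i', 2->'r', 1->'a', 0->'v'), giving 'elbairav'.

'elbairav'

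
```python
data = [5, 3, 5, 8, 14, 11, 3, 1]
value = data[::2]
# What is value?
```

data has length 8. The slice data[::2] selects indices [0, 2, 4, 6] (0->5, 2->5, 4->14, 6->3), giving [5, 5, 14, 3].

[5, 5, 14, 3]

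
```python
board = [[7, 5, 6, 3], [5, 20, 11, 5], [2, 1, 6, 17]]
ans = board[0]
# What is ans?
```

board has 3 rows. Row 0 is [7, 5, 6, 3].

[7, 5, 6, 3]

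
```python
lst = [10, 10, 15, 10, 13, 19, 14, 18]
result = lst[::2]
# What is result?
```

lst has length 8. The slice lst[::2] selects indices [0, 2, 4, 6] (0->10, 2->15, 4->13, 6->14), giving [10, 15, 13, 14].

[10, 15, 13, 14]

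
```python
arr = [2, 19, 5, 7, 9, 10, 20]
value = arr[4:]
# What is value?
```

arr has length 7. The slice arr[4:] selects indices [4, 5, 6] (4->9, 5->10, 6->20), giving [9, 10, 20].

[9, 10, 20]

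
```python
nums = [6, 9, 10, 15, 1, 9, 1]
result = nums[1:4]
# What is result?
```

nums has length 7. The slice nums[1:4] selects indices [1, 2, 3] (1->9, 2->10, 3->15), giving [9, 10, 15].

[9, 10, 15]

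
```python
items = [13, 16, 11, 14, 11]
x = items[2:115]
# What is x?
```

items has length 5. The slice items[2:115] selects indices [2, 3, 4] (2->11, 3->14, 4->11), giving [11, 14, 11].

[11, 14, 11]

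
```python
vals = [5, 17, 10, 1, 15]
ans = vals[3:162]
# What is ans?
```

vals has length 5. The slice vals[3:162] selects indices [3, 4] (3->1, 4->15), giving [1, 15].

[1, 15]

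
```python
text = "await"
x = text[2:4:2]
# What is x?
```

text has length 5. The slice text[2:4:2] selects indices [2] (2->'a'), giving 'a'.

'a'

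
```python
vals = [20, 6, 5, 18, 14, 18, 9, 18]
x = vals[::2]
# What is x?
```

vals has length 8. The slice vals[::2] selects indices [0, 2, 4, 6] (0->20, 2->5, 4->14, 6->9), giving [20, 5, 14, 9].

[20, 5, 14, 9]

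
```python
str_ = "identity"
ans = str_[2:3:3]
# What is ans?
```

str_ has length 8. The slice str_[2:3:3] selects indices [2] (2->'e'), giving 'e'.

'e'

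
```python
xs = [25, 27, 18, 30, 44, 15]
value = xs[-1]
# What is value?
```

xs has length 6. Negative index -1 maps to positive index 6 + (-1) = 5. xs[5] = 15.

15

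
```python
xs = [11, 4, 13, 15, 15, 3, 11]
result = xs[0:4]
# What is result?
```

xs has length 7. The slice xs[0:4] selects indices [0, 1, 2, 3] (0->11, 1->4, 2->13, 3->15), giving [11, 4, 13, 15].

[11, 4, 13, 15]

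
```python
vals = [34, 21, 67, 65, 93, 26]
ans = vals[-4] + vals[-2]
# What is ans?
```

vals has length 6. Negative index -4 maps to positive index 6 + (-4) = 2. vals[2] = 67.
vals has length 6. Negative index -2 maps to positive index 6 + (-2) = 4. vals[4] = 93.
Sum: 67 + 93 = 160.

160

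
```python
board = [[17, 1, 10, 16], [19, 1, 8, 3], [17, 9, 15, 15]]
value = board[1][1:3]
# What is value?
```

board[1] = [19, 1, 8, 3]. board[1] has length 4. The slice board[1][1:3] selects indices [1, 2] (1->1, 2->8), giving [1, 8].

[1, 8]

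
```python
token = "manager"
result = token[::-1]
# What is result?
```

token has length 7. The slice token[::-1] selects indices [6, 5, 4, 3, 2, 1, 0] (6->'r', 5->'e', 4->'g', 3->'a', 2->'n', 1->'a', 0->'m'), giving 'reganam'.

'reganam'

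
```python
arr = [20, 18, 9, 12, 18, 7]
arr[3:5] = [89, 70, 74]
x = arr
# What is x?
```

arr starts as [20, 18, 9, 12, 18, 7] (length 6). The slice arr[3:5] covers indices [3, 4] with values [12, 18]. Replacing that slice with [89, 70, 74] (different length) produces [20, 18, 9, 89, 70, 74, 7].

[20, 18, 9, 89, 70, 74, 7]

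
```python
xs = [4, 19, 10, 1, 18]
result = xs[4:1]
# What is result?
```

xs has length 5. The slice xs[4:1] resolves to an empty index range, so the result is [].

[]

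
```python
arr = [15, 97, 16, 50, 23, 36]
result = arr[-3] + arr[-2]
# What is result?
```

arr has length 6. Negative index -3 maps to positive index 6 + (-3) = 3. arr[3] = 50.
arr has length 6. Negative index -2 maps to positive index 6 + (-2) = 4. arr[4] = 23.
Sum: 50 + 23 = 73.

73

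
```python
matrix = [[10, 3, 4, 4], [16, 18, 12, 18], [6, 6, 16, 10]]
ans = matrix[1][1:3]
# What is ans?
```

matrix[1] = [16, 18, 12, 18]. matrix[1] has length 4. The slice matrix[1][1:3] selects indices [1, 2] (1->18, 2->12), giving [18, 12].

[18, 12]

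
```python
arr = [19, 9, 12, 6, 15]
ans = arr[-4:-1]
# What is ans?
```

arr has length 5. The slice arr[-4:-1] selects indices [1, 2, 3] (1->9, 2->12, 3->6), giving [9, 12, 6].

[9, 12, 6]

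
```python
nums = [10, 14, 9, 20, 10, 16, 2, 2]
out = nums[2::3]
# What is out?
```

nums has length 8. The slice nums[2::3] selects indices [2, 5] (2->9, 5->16), giving [9, 16].

[9, 16]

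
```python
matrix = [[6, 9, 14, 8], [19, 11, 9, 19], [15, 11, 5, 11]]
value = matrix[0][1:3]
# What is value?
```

matrix[0] = [6, 9, 14, 8]. matrix[0] has length 4. The slice matrix[0][1:3] selects indices [1, 2] (1->9, 2->14), giving [9, 14].

[9, 14]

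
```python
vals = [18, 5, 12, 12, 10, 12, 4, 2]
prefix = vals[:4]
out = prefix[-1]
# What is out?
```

vals has length 8. The slice vals[:4] selects indices [0, 1, 2, 3] (0->18, 1->5, 2->12, 3->12), giving [18, 5, 12, 12]. So prefix = [18, 5, 12, 12]. Then prefix[-1] = 12.

12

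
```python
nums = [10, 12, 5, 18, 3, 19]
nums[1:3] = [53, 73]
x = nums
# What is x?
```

nums starts as [10, 12, 5, 18, 3, 19] (length 6). The slice nums[1:3] covers indices [1, 2] with values [12, 5]. Replacing that slice with [53, 73] (same length) produces [10, 53, 73, 18, 3, 19].

[10, 53, 73, 18, 3, 19]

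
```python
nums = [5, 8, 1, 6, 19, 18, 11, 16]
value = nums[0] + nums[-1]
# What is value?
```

nums has length 8. nums[0] = 5.
nums has length 8. Negative index -1 maps to positive index 8 + (-1) = 7. nums[7] = 16.
Sum: 5 + 16 = 21.

21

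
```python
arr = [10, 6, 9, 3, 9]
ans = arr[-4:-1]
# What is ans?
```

arr has length 5. The slice arr[-4:-1] selects indices [1, 2, 3] (1->6, 2->9, 3->3), giving [6, 9, 3].

[6, 9, 3]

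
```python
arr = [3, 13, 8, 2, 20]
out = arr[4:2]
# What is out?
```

arr has length 5. The slice arr[4:2] resolves to an empty index range, so the result is [].

[]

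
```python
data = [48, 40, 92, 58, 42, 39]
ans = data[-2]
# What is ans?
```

data has length 6. Negative index -2 maps to positive index 6 + (-2) = 4. data[4] = 42.

42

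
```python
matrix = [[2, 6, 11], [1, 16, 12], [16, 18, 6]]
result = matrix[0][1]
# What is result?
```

matrix[0] = [2, 6, 11]. Taking column 1 of that row yields 6.

6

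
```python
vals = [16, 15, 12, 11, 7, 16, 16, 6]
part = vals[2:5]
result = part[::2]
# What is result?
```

vals has length 8. The slice vals[2:5] selects indices [2, 3, 4] (2->12, 3->11, 4->7), giving [12, 11, 7]. So part = [12, 11, 7]. part has length 3. The slice part[::2] selects indices [0, 2] (0->12, 2->7), giving [12, 7].

[12, 7]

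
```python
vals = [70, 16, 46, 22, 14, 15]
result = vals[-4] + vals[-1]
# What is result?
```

vals has length 6. Negative index -4 maps to positive index 6 + (-4) = 2. vals[2] = 46.
vals has length 6. Negative index -1 maps to positive index 6 + (-1) = 5. vals[5] = 15.
Sum: 46 + 15 = 61.

61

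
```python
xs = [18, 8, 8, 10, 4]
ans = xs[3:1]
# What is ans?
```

xs has length 5. The slice xs[3:1] resolves to an empty index range, so the result is [].

[]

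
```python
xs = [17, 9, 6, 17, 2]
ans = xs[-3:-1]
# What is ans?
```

xs has length 5. The slice xs[-3:-1] selects indices [2, 3] (2->6, 3->17), giving [6, 17].

[6, 17]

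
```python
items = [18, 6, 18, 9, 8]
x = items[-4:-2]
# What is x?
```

items has length 5. The slice items[-4:-2] selects indices [1, 2] (1->6, 2->18), giving [6, 18].

[6, 18]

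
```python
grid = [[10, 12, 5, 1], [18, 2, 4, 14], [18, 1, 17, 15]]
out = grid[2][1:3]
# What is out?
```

grid[2] = [18, 1, 17, 15]. grid[2] has length 4. The slice grid[2][1:3] selects indices [1, 2] (1->1, 2->17), giving [1, 17].

[1, 17]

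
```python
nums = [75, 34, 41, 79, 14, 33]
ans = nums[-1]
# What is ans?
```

nums has length 6. Negative index -1 maps to positive index 6 + (-1) = 5. nums[5] = 33.

33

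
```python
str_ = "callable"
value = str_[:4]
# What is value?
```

str_ has length 8. The slice str_[:4] selects indices [0, 1, 2, 3] (0->'c', 1->'a', 2->'l', 3->'l'), giving 'call'.

'call'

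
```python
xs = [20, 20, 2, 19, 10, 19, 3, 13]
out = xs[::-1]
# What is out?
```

xs has length 8. The slice xs[::-1] selects indices [7, 6, 5, 4, 3, 2, 1, 0] (7->13, 6->3, 5->19, 4->10, 3->19, 2->2, 1->20, 0->20), giving [13, 3, 19, 10, 19, 2, 20, 20].

[13, 3, 19, 10, 19, 2, 20, 20]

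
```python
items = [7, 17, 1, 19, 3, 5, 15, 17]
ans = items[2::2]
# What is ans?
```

items has length 8. The slice items[2::2] selects indices [2, 4, 6] (2->1, 4->3, 6->15), giving [1, 3, 15].

[1, 3, 15]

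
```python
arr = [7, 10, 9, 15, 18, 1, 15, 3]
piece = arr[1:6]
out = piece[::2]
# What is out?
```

arr has length 8. The slice arr[1:6] selects indices [1, 2, 3, 4, 5] (1->10, 2->9, 3->15, 4->18, 5->1), giving [10, 9, 15, 18, 1]. So piece = [10, 9, 15, 18, 1]. piece has length 5. The slice piece[::2] selects indices [0, 2, 4] (0->10, 2->15, 4->1), giving [10, 15, 1].

[10, 15, 1]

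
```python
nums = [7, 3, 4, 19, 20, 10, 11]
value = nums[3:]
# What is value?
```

nums has length 7. The slice nums[3:] selects indices [3, 4, 5, 6] (3->19, 4->20, 5->10, 6->11), giving [19, 20, 10, 11].

[19, 20, 10, 11]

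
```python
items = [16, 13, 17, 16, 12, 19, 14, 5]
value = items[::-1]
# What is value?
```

items has length 8. The slice items[::-1] selects indices [7, 6, 5, 4, 3, 2, 1, 0] (7->5, 6->14, 5->19, 4->12, 3->16, 2->17, 1->13, 0->16), giving [5, 14, 19, 12, 16, 17, 13, 16].

[5, 14, 19, 12, 16, 17, 13, 16]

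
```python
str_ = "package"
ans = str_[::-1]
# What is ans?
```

str_ has length 7. The slice str_[::-1] selects indices [6, 5, 4, 3, 2, 1, 0] (6->'e', 5->'g', 4->'a', 3->'k', 2->'c', 1->'a', 0->'p'), giving 'egakcap'.

'egakcap'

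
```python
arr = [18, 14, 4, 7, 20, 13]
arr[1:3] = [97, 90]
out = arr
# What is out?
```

arr starts as [18, 14, 4, 7, 20, 13] (length 6). The slice arr[1:3] covers indices [1, 2] with values [14, 4]. Replacing that slice with [97, 90] (same length) produces [18, 97, 90, 7, 20, 13].

[18, 97, 90, 7, 20, 13]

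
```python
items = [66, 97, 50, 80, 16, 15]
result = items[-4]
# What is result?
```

items has length 6. Negative index -4 maps to positive index 6 + (-4) = 2. items[2] = 50.

50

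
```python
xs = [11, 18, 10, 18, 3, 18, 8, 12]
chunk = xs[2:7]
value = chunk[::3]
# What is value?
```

xs has length 8. The slice xs[2:7] selects indices [2, 3, 4, 5, 6] (2->10, 3->18, 4->3, 5->18, 6->8), giving [10, 18, 3, 18, 8]. So chunk = [10, 18, 3, 18, 8]. chunk has length 5. The slice chunk[::3] selects indices [0, 3] (0->10, 3->18), giving [10, 18].

[10, 18]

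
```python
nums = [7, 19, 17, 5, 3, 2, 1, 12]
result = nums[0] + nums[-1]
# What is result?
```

nums has length 8. nums[0] = 7.
nums has length 8. Negative index -1 maps to positive index 8 + (-1) = 7. nums[7] = 12.
Sum: 7 + 12 = 19.

19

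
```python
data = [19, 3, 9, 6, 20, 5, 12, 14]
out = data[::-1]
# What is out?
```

data has length 8. The slice data[::-1] selects indices [7, 6, 5, 4, 3, 2, 1, 0] (7->14, 6->12, 5->5, 4->20, 3->6, 2->9, 1->3, 0->19), giving [14, 12, 5, 20, 6, 9, 3, 19].

[14, 12, 5, 20, 6, 9, 3, 19]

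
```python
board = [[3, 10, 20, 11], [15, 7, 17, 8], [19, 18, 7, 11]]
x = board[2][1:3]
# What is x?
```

board[2] = [19, 18, 7, 11]. board[2] has length 4. The slice board[2][1:3] selects indices [1, 2] (1->18, 2->7), giving [18, 7].

[18, 7]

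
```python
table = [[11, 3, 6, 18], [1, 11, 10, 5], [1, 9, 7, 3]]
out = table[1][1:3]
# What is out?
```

table[1] = [1, 11, 10, 5]. table[1] has length 4. The slice table[1][1:3] selects indices [1, 2] (1->11, 2->10), giving [11, 10].

[11, 10]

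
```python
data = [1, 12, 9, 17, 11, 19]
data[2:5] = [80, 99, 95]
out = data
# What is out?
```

data starts as [1, 12, 9, 17, 11, 19] (length 6). The slice data[2:5] covers indices [2, 3, 4] with values [9, 17, 11]. Replacing that slice with [80, 99, 95] (same length) produces [1, 12, 80, 99, 95, 19].

[1, 12, 80, 99, 95, 19]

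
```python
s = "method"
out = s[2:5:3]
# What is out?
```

s has length 6. The slice s[2:5:3] selects indices [2] (2->'t'), giving 't'.

't'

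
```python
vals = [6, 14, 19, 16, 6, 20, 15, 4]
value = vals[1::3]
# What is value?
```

vals has length 8. The slice vals[1::3] selects indices [1, 4, 7] (1->14, 4->6, 7->4), giving [14, 6, 4].

[14, 6, 4]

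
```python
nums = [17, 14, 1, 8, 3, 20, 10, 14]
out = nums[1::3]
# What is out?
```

nums has length 8. The slice nums[1::3] selects indices [1, 4, 7] (1->14, 4->3, 7->14), giving [14, 3, 14].

[14, 3, 14]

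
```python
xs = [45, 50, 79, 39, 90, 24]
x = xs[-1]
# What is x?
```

xs has length 6. Negative index -1 maps to positive index 6 + (-1) = 5. xs[5] = 24.

24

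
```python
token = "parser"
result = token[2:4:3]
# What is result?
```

token has length 6. The slice token[2:4:3] selects indices [2] (2->'r'), giving 'r'.

'r'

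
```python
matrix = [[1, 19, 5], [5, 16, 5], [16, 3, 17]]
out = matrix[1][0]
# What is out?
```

matrix[1] = [5, 16, 5]. Taking column 0 of that row yields 5.

5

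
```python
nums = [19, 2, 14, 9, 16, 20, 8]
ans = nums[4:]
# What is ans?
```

nums has length 7. The slice nums[4:] selects indices [4, 5, 6] (4->16, 5->20, 6->8), giving [16, 20, 8].

[16, 20, 8]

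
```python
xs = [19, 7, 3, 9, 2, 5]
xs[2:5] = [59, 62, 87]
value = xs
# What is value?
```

xs starts as [19, 7, 3, 9, 2, 5] (length 6). The slice xs[2:5] covers indices [2, 3, 4] with values [3, 9, 2]. Replacing that slice with [59, 62, 87] (same length) produces [19, 7, 59, 62, 87, 5].

[19, 7, 59, 62, 87, 5]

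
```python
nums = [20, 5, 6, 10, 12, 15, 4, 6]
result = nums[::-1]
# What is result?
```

nums has length 8. The slice nums[::-1] selects indices [7, 6, 5, 4, 3, 2, 1, 0] (7->6, 6->4, 5->15, 4->12, 3->10, 2->6, 1->5, 0->20), giving [6, 4, 15, 12, 10, 6, 5, 20].

[6, 4, 15, 12, 10, 6, 5, 20]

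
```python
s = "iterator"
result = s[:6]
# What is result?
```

s has length 8. The slice s[:6] selects indices [0, 1, 2, 3, 4, 5] (0->'i', 1->'t', 2->'e', 3->'r', 4->'a', 5->'t'), giving 'iterat'.

'iterat'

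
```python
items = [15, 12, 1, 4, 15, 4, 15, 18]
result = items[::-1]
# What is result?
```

items has length 8. The slice items[::-1] selects indices [7, 6, 5, 4, 3, 2, 1, 0] (7->18, 6->15, 5->4, 4->15, 3->4, 2->1, 1->12, 0->15), giving [18, 15, 4, 15, 4, 1, 12, 15].

[18, 15, 4, 15, 4, 1, 12, 15]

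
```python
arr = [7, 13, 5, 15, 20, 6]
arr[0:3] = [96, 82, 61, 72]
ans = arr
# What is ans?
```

arr starts as [7, 13, 5, 15, 20, 6] (length 6). The slice arr[0:3] covers indices [0, 1, 2] with values [7, 13, 5]. Replacing that slice with [96, 82, 61, 72] (different length) produces [96, 82, 61, 72, 15, 20, 6].

[96, 82, 61, 72, 15, 20, 6]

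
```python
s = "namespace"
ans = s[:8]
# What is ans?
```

s has length 9. The slice s[:8] selects indices [0, 1, 2, 3, 4, 5, 6, 7] (0->'n', 1->'a', 2->'m', 3->'e', 4->'s', 5->'p', 6->'a', 7->'c'), giving 'namespac'.

'namespac'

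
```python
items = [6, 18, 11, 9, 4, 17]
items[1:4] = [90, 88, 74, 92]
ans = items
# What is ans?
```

items starts as [6, 18, 11, 9, 4, 17] (length 6). The slice items[1:4] covers indices [1, 2, 3] with values [18, 11, 9]. Replacing that slice with [90, 88, 74, 92] (different length) produces [6, 90, 88, 74, 92, 4, 17].

[6, 90, 88, 74, 92, 4, 17]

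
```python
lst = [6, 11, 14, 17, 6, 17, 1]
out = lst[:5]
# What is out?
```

lst has length 7. The slice lst[:5] selects indices [0, 1, 2, 3, 4] (0->6, 1->11, 2->14, 3->17, 4->6), giving [6, 11, 14, 17, 6].

[6, 11, 14, 17, 6]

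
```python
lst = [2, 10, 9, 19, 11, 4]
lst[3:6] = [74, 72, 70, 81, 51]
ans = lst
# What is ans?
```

lst starts as [2, 10, 9, 19, 11, 4] (length 6). The slice lst[3:6] covers indices [3, 4, 5] with values [19, 11, 4]. Replacing that slice with [74, 72, 70, 81, 51] (different length) produces [2, 10, 9, 74, 72, 70, 81, 51].

[2, 10, 9, 74, 72, 70, 81, 51]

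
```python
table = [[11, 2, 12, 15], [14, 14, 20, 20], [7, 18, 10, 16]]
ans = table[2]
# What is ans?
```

table has 3 rows. Row 2 is [7, 18, 10, 16].

[7, 18, 10, 16]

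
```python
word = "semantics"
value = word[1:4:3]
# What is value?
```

word has length 9. The slice word[1:4:3] selects indices [1] (1->'e'), giving 'e'.

'e'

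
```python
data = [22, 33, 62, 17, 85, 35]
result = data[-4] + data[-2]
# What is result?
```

data has length 6. Negative index -4 maps to positive index 6 + (-4) = 2. data[2] = 62.
data has length 6. Negative index -2 maps to positive index 6 + (-2) = 4. data[4] = 85.
Sum: 62 + 85 = 147.

147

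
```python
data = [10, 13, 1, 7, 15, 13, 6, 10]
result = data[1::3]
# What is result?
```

data has length 8. The slice data[1::3] selects indices [1, 4, 7] (1->13, 4->15, 7->10), giving [13, 15, 10].

[13, 15, 10]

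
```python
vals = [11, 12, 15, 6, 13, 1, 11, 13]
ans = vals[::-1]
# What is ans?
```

vals has length 8. The slice vals[::-1] selects indices [7, 6, 5, 4, 3, 2, 1, 0] (7->13, 6->11, 5->1, 4->13, 3->6, 2->15, 1->12, 0->11), giving [13, 11, 1, 13, 6, 15, 12, 11].

[13, 11, 1, 13, 6, 15, 12, 11]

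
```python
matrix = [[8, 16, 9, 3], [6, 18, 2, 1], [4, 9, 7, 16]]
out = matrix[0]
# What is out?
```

matrix has 3 rows. Row 0 is [8, 16, 9, 3].

[8, 16, 9, 3]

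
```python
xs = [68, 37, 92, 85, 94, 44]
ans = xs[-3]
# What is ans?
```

xs has length 6. Negative index -3 maps to positive index 6 + (-3) = 3. xs[3] = 85.

85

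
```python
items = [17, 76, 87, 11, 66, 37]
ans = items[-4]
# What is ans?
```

items has length 6. Negative index -4 maps to positive index 6 + (-4) = 2. items[2] = 87.

87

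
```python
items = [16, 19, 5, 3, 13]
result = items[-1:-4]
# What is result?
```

items has length 5. The slice items[-1:-4] resolves to an empty index range, so the result is [].

[]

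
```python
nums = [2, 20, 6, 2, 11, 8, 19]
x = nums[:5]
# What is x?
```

nums has length 7. The slice nums[:5] selects indices [0, 1, 2, 3, 4] (0->2, 1->20, 2->6, 3->2, 4->11), giving [2, 20, 6, 2, 11].

[2, 20, 6, 2, 11]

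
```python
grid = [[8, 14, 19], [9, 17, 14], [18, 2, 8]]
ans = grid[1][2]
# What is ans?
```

grid[1] = [9, 17, 14]. Taking column 2 of that row yields 14.

14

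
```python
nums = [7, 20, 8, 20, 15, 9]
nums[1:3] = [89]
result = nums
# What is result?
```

nums starts as [7, 20, 8, 20, 15, 9] (length 6). The slice nums[1:3] covers indices [1, 2] with values [20, 8]. Replacing that slice with [89] (different length) produces [7, 89, 20, 15, 9].

[7, 89, 20, 15, 9]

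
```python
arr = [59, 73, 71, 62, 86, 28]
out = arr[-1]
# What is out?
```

arr has length 6. Negative index -1 maps to positive index 6 + (-1) = 5. arr[5] = 28.

28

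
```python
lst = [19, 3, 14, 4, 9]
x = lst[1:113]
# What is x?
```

lst has length 5. The slice lst[1:113] selects indices [1, 2, 3, 4] (1->3, 2->14, 3->4, 4->9), giving [3, 14, 4, 9].

[3, 14, 4, 9]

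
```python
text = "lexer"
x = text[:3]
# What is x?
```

text has length 5. The slice text[:3] selects indices [0, 1, 2] (0->'l', 1->'e', 2->'x'), giving 'lex'.

'lex'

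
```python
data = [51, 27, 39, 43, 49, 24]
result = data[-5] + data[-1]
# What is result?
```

data has length 6. Negative index -5 maps to positive index 6 + (-5) = 1. data[1] = 27.
data has length 6. Negative index -1 maps to positive index 6 + (-1) = 5. data[5] = 24.
Sum: 27 + 24 = 51.

51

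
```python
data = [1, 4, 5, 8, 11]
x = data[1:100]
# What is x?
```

data has length 5. The slice data[1:100] selects indices [1, 2, 3, 4] (1->4, 2->5, 3->8, 4->11), giving [4, 5, 8, 11].

[4, 5, 8, 11]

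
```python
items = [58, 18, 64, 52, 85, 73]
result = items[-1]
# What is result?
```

items has length 6. Negative index -1 maps to positive index 6 + (-1) = 5. items[5] = 73.

73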